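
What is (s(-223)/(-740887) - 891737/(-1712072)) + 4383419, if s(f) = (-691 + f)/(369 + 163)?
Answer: 739500849948253147207/168704101085912 ≈ 4.3834e+6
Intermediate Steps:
s(f) = -691/532 + f/532 (s(f) = (-691 + f)/532 = (-691 + f)*(1/532) = -691/532 + f/532)
(s(-223)/(-740887) - 891737/(-1712072)) + 4383419 = ((-691/532 + (1/532)*(-223))/(-740887) - 891737/(-1712072)) + 4383419 = ((-691/532 - 223/532)*(-1/740887) - 891737*(-1/1712072)) + 4383419 = (-457/266*(-1/740887) + 891737/1712072) + 4383419 = (457/197075942 + 891737/1712072) + 4383419 = 87870345854079/168704101085912 + 4383419 = 739500849948253147207/168704101085912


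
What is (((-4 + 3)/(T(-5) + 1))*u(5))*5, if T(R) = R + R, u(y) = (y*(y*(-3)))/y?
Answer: -25/3 ≈ -8.3333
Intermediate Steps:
u(y) = -3*y (u(y) = (y*(-3*y))/y = (-3*y²)/y = -3*y)
T(R) = 2*R
(((-4 + 3)/(T(-5) + 1))*u(5))*5 = (((-4 + 3)/(2*(-5) + 1))*(-3*5))*5 = (-1/(-10 + 1)*(-15))*5 = (-1/(-9)*(-15))*5 = (-1*(-⅑)*(-15))*5 = ((⅑)*(-15))*5 = -5/3*5 = -25/3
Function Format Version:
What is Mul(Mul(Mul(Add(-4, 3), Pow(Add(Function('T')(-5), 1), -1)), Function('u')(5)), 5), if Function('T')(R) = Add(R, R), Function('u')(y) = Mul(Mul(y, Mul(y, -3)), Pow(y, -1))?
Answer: Rational(-25, 3) ≈ -8.3333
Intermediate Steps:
Function('u')(y) = Mul(-3, y) (Function('u')(y) = Mul(Mul(y, Mul(-3, y)), Pow(y, -1)) = Mul(Mul(-3, Pow(y, 2)), Pow(y, -1)) = Mul(-3, y))
Function('T')(R) = Mul(2, R)
Mul(Mul(Mul(Add(-4, 3), Pow(Add(Function('T')(-5), 1), -1)), Function('u')(5)), 5) = Mul(Mul(Mul(Add(-4, 3), Pow(Add(Mul(2, -5), 1), -1)), Mul(-3, 5)), 5) = Mul(Mul(Mul(-1, Pow(Add(-10, 1), -1)), -15), 5) = Mul(Mul(Mul(-1, Pow(-9, -1)), -15), 5) = Mul(Mul(Mul(-1, Rational(-1, 9)), -15), 5) = Mul(Mul(Rational(1, 9), -15), 5) = Mul(Rational(-5, 3), 5) = Rational(-25, 3)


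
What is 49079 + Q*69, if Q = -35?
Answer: 46664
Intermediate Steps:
49079 + Q*69 = 49079 - 35*69 = 49079 - 2415 = 46664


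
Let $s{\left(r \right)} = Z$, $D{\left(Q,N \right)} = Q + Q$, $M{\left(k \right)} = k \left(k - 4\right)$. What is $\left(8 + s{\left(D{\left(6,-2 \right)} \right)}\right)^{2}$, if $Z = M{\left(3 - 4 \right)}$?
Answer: $169$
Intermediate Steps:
$M{\left(k \right)} = k \left(-4 + k\right)$
$Z = 5$ ($Z = \left(3 - 4\right) \left(-4 + \left(3 - 4\right)\right) = - (-4 - 1) = \left(-1\right) \left(-5\right) = 5$)
$D{\left(Q,N \right)} = 2 Q$
$s{\left(r \right)} = 5$
$\left(8 + s{\left(D{\left(6,-2 \right)} \right)}\right)^{2} = \left(8 + 5\right)^{2} = 13^{2} = 169$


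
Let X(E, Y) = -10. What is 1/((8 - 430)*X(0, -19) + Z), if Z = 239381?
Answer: 1/243601 ≈ 4.1051e-6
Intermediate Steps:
1/((8 - 430)*X(0, -19) + Z) = 1/((8 - 430)*(-10) + 239381) = 1/(-422*(-10) + 239381) = 1/(4220 + 239381) = 1/243601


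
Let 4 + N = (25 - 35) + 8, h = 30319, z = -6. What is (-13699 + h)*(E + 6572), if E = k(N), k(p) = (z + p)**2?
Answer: 111619920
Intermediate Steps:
N = -6 (N = -4 + ((25 - 35) + 8) = -4 + (-10 + 8) = -4 - 2 = -6)
k(p) = (-6 + p)**2
E = 144 (E = (-6 - 6)**2 = (-12)**2 = 144)
(-13699 + h)*(E + 6572) = (-13699 + 30319)*(144 + 6572) = 16620*6716 = 111619920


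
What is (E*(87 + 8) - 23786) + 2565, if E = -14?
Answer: -22551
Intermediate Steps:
(E*(87 + 8) - 23786) + 2565 = (-14*(87 + 8) - 23786) + 2565 = (-14*95 - 23786) + 2565 = (-1330 - 23786) + 2565 = -25116 + 2565 = -22551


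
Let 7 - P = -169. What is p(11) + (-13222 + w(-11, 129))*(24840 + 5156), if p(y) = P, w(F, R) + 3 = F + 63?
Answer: -395137132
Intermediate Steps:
w(F, R) = 60 + F (w(F, R) = -3 + (F + 63) = -3 + (63 + F) = 60 + F)
P = 176 (P = 7 - 1*(-169) = 7 + 169 = 176)
p(y) = 176
p(11) + (-13222 + w(-11, 129))*(24840 + 5156) = 176 + (-13222 + (60 - 11))*(24840 + 5156) = 176 + (-13222 + 49)*29996 = 176 - 13173*29996 = 176 - 395137308 = -395137132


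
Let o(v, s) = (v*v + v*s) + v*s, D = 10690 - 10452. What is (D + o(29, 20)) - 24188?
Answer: -21949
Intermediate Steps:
D = 238
o(v, s) = v**2 + 2*s*v (o(v, s) = (v**2 + s*v) + s*v = v**2 + 2*s*v)
(D + o(29, 20)) - 24188 = (238 + 29*(29 + 2*20)) - 24188 = (238 + 29*(29 + 40)) - 24188 = (238 + 29*69) - 24188 = (238 + 2001) - 24188 = 2239 - 24188 = -21949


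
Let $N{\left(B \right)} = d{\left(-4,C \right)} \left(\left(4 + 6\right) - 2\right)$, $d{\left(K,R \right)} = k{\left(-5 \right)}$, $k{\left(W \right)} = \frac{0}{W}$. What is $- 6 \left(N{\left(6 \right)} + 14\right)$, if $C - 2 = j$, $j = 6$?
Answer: $-84$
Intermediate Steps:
$C = 8$ ($C = 2 + 6 = 8$)
$k{\left(W \right)} = 0$
$d{\left(K,R \right)} = 0$
$N{\left(B \right)} = 0$ ($N{\left(B \right)} = 0 \left(\left(4 + 6\right) - 2\right) = 0 \left(10 - 2\right) = 0 \cdot 8 = 0$)
$- 6 \left(N{\left(6 \right)} + 14\right) = - 6 \left(0 + 14\right) = \left(-6\right) 14 = -84$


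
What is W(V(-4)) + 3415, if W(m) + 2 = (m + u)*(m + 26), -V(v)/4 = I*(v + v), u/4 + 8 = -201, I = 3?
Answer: -86867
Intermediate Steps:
u = -836 (u = -32 + 4*(-201) = -32 - 804 = -836)
V(v) = -24*v (V(v) = -12*(v + v) = -12*2*v = -24*v)
W(m) = -2 + (-836 + m)*(26 + m) (W(m) = -2 + (m - 836)*(m + 26) = -2 + (-836 + m)*(26 + m))
W(V(-4)) + 3415 = (-21738 + (-24*(-4))² - (-19440)*(-4)) + 3415 = (-21738 + 96² - 810*96) + 3415 = (-21738 + 9216 - 77760) + 3415 = -90282 + 3415 = -86867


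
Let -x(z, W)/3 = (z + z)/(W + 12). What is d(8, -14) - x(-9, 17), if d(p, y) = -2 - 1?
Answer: -141/29 ≈ -4.8621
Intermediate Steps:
d(p, y) = -3
x(z, W) = -6*z/(12 + W) (x(z, W) = -3*(z + z)/(W + 12) = -3*2*z/(12 + W) = -6*z/(12 + W))
d(8, -14) - x(-9, 17) = -3 - (-6)*(-9)/(12 + 17) = -3 - (-6)*(-9)/29 = -3 - 1*54/29 = -3 - 54/29 = -141/29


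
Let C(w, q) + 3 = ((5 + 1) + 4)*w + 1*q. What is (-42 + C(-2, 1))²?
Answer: 4096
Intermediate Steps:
C(w, q) = -3 + q + 10*w (C(w, q) = -3 + (((5 + 1) + 4)*w + 1*q) = -3 + ((6 + 4)*w + q) = -3 + (10*w + q) = -3 + (q + 10*w) = -3 + q + 10*w)
(-42 + C(-2, 1))² = (-42 + (-3 + 1 + 10*(-2)))² = (-42 + (-3 + 1 - 20))² = (-42 - 22)² = (-64)² = 4096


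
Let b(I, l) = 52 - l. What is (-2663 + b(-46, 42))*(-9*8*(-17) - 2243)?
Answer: 2703407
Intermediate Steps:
(-2663 + b(-46, 42))*(-9*8*(-17) - 2243) = (-2663 + (52 - 1*42))*(-9*8*(-17) - 2243) = (-2663 + (52 - 42))*(-72*(-17) - 2243) = (-2663 + 10)*(1224 - 2243) = -2653*(-1019) = 2703407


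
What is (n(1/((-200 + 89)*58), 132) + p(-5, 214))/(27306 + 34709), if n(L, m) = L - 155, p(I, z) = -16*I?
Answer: -482851/399252570 ≈ -0.0012094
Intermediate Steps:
n(L, m) = -155 + L
(n(1/((-200 + 89)*58), 132) + p(-5, 214))/(27306 + 34709) = ((-155 + 1/((-200 + 89)*58)) - 16*(-5))/(27306 + 34709) = ((-155 + (1/58)/(-111)) + 80)/62015 = ((-155 - 1/111*1/58) + 80)*(1/62015) = ((-155 - 1/6438) + 80)*(1/62015) = (-997891/6438 + 80)*(1/62015) = -482851/6438*1/62015 = -482851/399252570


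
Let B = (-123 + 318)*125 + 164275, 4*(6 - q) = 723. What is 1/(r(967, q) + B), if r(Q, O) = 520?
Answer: 1/189170 ≈ 5.2863e-6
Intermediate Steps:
q = -699/4 (q = 6 - 1/4*723 = 6 - 723/4 = -699/4 ≈ -174.75)
B = 188650 (B = 195*125 + 164275 = 24375 + 164275 = 188650)
1/(r(967, q) + B) = 1/(520 + 188650) = 1/189170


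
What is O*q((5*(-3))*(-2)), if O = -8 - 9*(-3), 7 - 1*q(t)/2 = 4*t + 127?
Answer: -9120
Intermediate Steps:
q(t) = -240 - 8*t (q(t) = 14 - 2*(4*t + 127) = 14 - 2*(127 + 4*t) = 14 + (-254 - 8*t) = -240 - 8*t)
O = 19 (O = -8 + 27 = 19)
O*q((5*(-3))*(-2)) = 19*(-240 - 8*5*(-3)*(-2)) = 19*(-240 - (-120)*(-2)) = 19*(-240 - 8*30) = 19*(-240 - 240) = 19*(-480) = -9120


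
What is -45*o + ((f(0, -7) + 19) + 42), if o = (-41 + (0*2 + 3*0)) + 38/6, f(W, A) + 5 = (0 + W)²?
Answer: 1616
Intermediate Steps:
f(W, A) = -5 + W² (f(W, A) = -5 + (0 + W)² = -5 + W²)
o = -104/3 (o = (-41 + (0 + 0)) + 38*(⅙) = (-41 + 0) + 19/3 = -41 + 19/3 = -104/3 ≈ -34.667)
-45*o + ((f(0, -7) + 19) + 42) = -45*(-104/3) + (((-5 + 0²) + 19) + 42) = 1560 + (((-5 + 0) + 19) + 42) = 1560 + ((-5 + 19) + 42) = 1560 + (14 + 42) = 1560 + 56 = 1616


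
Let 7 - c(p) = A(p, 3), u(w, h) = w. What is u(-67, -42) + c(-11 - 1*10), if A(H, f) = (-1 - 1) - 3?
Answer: -55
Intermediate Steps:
A(H, f) = -5 (A(H, f) = -2 - 3 = -5)
c(p) = 12 (c(p) = 7 - 1*(-5) = 7 + 5 = 12)
u(-67, -42) + c(-11 - 1*10) = -67 + 12 = -55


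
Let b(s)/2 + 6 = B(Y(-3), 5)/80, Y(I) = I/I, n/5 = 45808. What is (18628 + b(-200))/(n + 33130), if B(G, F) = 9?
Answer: 744649/10486800 ≈ 0.071008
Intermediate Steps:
n = 229040 (n = 5*45808 = 229040)
Y(I) = 1
b(s) = -471/40 (b(s) = -12 + 2*(9/80) = -12 + 9/40 = -471/40)
(18628 + b(-200))/(n + 33130) = (18628 - 471/40)/(229040 + 33130) = (744649/40)/262170 = (744649/40)*(1/262170) = 744649/10486800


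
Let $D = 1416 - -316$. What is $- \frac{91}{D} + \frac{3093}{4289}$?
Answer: $\frac{4966777}{7428548} \approx 0.66861$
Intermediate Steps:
$D = 1732$ ($D = 1416 + 316 = 1732$)
$- \frac{91}{D} + \frac{3093}{4289} = - \frac{91}{1732} + \frac{3093}{4289} = \frac{4966777}{7428548}$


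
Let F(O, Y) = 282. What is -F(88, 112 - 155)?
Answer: -282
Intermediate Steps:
-F(88, 112 - 155) = -1*282 = -282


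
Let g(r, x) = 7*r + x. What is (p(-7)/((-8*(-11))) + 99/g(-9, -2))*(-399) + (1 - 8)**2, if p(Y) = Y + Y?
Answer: 2059729/2860 ≈ 720.18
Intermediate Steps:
g(r, x) = x + 7*r
p(Y) = 2*Y
(p(-7)/((-8*(-11))) + 99/g(-9, -2))*(-399) + (1 - 8)**2 = ((2*(-7))/((-8*(-11))) + 99/(-2 + 7*(-9)))*(-399) + (1 - 8)**2 = (-14/88 + 99/(-2 - 63))*(-399) + (-7)**2 = (-14*1/88 + 99/(-65))*(-399) + 49 = (-7/44 + 99*(-1/65))*(-399) + 49 = (-7/44 - 99/65)*(-399) + 49 = -4811/2860*(-399) + 49 = 1919589/2860 + 49 = 2059729/2860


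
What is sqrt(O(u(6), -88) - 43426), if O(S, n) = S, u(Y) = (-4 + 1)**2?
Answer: I*sqrt(43417) ≈ 208.37*I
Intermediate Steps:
u(Y) = 9 (u(Y) = (-3)**2 = 9)
sqrt(O(u(6), -88) - 43426) = sqrt(9 - 43426) = sqrt(-43417) = I*sqrt(43417)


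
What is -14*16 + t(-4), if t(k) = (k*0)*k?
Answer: -224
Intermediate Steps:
t(k) = 0 (t(k) = 0*k = 0)
-14*16 + t(-4) = -14*16 + 0 = -224 + 0 = -224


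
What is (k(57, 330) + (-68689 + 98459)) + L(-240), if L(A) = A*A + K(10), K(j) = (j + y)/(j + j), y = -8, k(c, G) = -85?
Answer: 872851/10 ≈ 87285.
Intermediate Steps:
K(j) = (-8 + j)/(2*j) (K(j) = (j - 8)/(j + j) = (-8 + j)/((2*j)) = (-8 + j)*(1/(2*j)) = (-8 + j)/(2*j))
L(A) = 1/10 + A**2 (L(A) = A*A + (1/2)*(-8 + 10)/10 = A**2 + (1/2)*(1/10)*2 = A**2 + 1/10 = 1/10 + A**2)
(k(57, 330) + (-68689 + 98459)) + L(-240) = (-85 + (-68689 + 98459)) + (1/10 + (-240)**2) = (-85 + 29770) + (1/10 + 57600) = 29685 + 576001/10 = 872851/10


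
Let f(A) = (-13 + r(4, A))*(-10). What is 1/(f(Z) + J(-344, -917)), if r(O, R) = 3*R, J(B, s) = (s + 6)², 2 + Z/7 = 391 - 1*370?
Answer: 1/826061 ≈ 1.2106e-6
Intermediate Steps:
Z = 133 (Z = -14 + 7*(391 - 1*370) = -14 + 7*(391 - 370) = -14 + 7*21 = -14 + 147 = 133)
J(B, s) = (6 + s)²
f(A) = 130 - 30*A (f(A) = (-13 + 3*A)*(-10) = 130 - 30*A)
1/(f(Z) + J(-344, -917)) = 1/((130 - 30*133) + (6 - 917)²) = 1/((130 - 3990) + (-911)²) = 1/(-3860 + 829921) = 1/826061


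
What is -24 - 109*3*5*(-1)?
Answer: 1611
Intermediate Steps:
-24 - 109*3*5*(-1) = -24 - 1635*(-1) = -24 - 109*(-15) = -24 + 1635 = 1611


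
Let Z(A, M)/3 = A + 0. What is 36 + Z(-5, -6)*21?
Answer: -279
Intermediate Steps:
Z(A, M) = 3*A (Z(A, M) = 3*(A + 0) = 3*A)
36 + Z(-5, -6)*21 = 36 + (3*(-5))*21 = 36 - 15*21 = 36 - 315 = -279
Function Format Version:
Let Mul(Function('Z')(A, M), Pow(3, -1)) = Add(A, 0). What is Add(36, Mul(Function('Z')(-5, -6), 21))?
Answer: -279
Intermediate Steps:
Function('Z')(A, M) = Mul(3, A) (Function('Z')(A, M) = Mul(3, Add(A, 0)) = Mul(3, A))
Add(36, Mul(Function('Z')(-5, -6), 21)) = Add(36, Mul(Mul(3, -5), 21)) = Add(36, Mul(-15, 21)) = Add(36, -315) = -279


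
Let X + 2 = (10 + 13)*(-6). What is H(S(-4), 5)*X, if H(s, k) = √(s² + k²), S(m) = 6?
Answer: -140*√61 ≈ -1093.4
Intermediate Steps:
H(s, k) = √(k² + s²)
X = -140 (X = -2 + (10 + 13)*(-6) = -2 + 23*(-6) = -2 - 138 = -140)
H(S(-4), 5)*X = √(5² + 6²)*(-140) = √(25 + 36)*(-140) = √61*(-140) = -140*√61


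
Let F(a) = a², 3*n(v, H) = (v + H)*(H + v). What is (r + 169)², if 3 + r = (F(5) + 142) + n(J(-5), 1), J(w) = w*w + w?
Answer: 230400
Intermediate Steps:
J(w) = w + w² (J(w) = w² + w = w + w²)
n(v, H) = (H + v)²/3 (n(v, H) = ((v + H)*(H + v))/3 = ((H + v)*(H + v))/3 = (H + v)²/3)
r = 311 (r = -3 + ((5² + 142) + (1 - 5*(1 - 5))²/3) = -3 + ((25 + 142) + (1 - 5*(-4))²/3) = -3 + (167 + (1 + 20)²/3) = -3 + (167 + (⅓)*21²) = -3 + (167 + (⅓)*441) = -3 + (167 + 147) = -3 + 314 = 311)
(r + 169)² = (311 + 169)² = 480² = 230400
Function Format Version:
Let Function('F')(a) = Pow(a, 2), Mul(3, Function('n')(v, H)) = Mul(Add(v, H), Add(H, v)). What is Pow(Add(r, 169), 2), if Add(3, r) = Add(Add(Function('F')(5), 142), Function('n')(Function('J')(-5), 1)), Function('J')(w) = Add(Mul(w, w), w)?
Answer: 230400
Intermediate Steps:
Function('J')(w) = Add(w, Pow(w, 2)) (Function('J')(w) = Add(Pow(w, 2), w) = Add(w, Pow(w, 2)))
Function('n')(v, H) = Mul(Rational(1, 3), Pow(Add(H, v), 2)) (Function('n')(v, H) = Mul(Rational(1, 3), Mul(Add(v, H), Add(H, v))) = Mul(Rational(1, 3), Mul(Add(H, v), Add(H, v))) = Mul(Rational(1, 3), Pow(Add(H, v), 2)))
r = 311 (r = Add(-3, Add(Add(Pow(5, 2), 142), Mul(Rational(1, 3), Pow(Add(1, Mul(-5, Add(1, -5))), 2)))) = Add(-3, Add(Add(25, 142), Mul(Rational(1, 3), Pow(Add(1, Mul(-5, -4)), 2)))) = Add(-3, Add(167, Mul(Rational(1, 3), Pow(Add(1, 20), 2)))) = Add(-3, Add(167, Mul(Rational(1, 3), Pow(21, 2)))) = Add(-3, Add(167, Mul(Rational(1, 3), 441))) = Add(-3, Add(167, 147)) = Add(-3, 314) = 311)
Pow(Add(r, 169), 2) = Pow(Add(311, 169), 2) = Pow(480, 2) = 230400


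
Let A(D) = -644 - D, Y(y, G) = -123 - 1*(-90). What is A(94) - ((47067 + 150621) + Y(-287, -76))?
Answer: -198393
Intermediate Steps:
Y(y, G) = -33 (Y(y, G) = -123 + 90 = -33)
A(94) - ((47067 + 150621) + Y(-287, -76)) = (-644 - 1*94) - ((47067 + 150621) - 33) = (-644 - 94) - (197688 - 33) = -738 - 1*197655 = -738 - 197655 = -198393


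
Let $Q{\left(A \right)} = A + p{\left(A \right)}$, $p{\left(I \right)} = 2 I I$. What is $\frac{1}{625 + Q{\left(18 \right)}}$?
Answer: $\frac{1}{1291} \approx 0.00077459$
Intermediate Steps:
$p{\left(I \right)} = 2 I^{2}$
$Q{\left(A \right)} = A + 2 A^{2}$
$\frac{1}{625 + Q{\left(18 \right)}} = \frac{1}{625 + 18 \left(1 + 2 \cdot 18\right)} = \frac{1}{625 + 18 \left(1 + 36\right)} = \frac{1}{625 + 18 \cdot 37} = \frac{1}{625 + 666} = \frac{1}{1291}$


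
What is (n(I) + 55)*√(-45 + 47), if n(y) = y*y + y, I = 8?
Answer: 127*√2 ≈ 179.61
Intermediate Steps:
n(y) = y + y² (n(y) = y² + y = y + y²)
(n(I) + 55)*√(-45 + 47) = (8*(1 + 8) + 55)*√(-45 + 47) = (8*9 + 55)*√2 = (72 + 55)*√2 = 127*√2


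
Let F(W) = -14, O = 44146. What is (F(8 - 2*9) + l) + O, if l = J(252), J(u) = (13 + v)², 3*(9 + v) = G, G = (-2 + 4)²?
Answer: 397444/9 ≈ 44160.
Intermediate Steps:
G = 4 (G = 2² = 4)
v = -23/3 (v = -9 + (⅓)*4 = -9 + 4/3 = -23/3 ≈ -7.6667)
J(u) = 256/9 (J(u) = (13 - 23/3)² = (16/3)² = 256/9)
l = 256/9 ≈ 28.444
(F(8 - 2*9) + l) + O = (-14 + 256/9) + 44146 = 130/9 + 44146 = 397444/9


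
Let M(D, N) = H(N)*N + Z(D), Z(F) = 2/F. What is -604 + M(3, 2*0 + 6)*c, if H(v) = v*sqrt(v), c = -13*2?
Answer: -1864/3 - 936*sqrt(6) ≈ -2914.1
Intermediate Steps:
c = -26
H(v) = v**(3/2)
M(D, N) = N**(5/2) + 2/D (M(D, N) = N**(3/2)*N + 2/D = N**(5/2) + 2/D)
-604 + M(3, 2*0 + 6)*c = -604 + ((2*0 + 6)**(5/2) + 2/3)*(-26) = -604 + ((0 + 6)**(5/2) + 2*(1/3))*(-26) = -604 + (6**(5/2) + 2/3)*(-26) = -604 + (36*sqrt(6) + 2/3)*(-26) = -604 + (2/3 + 36*sqrt(6))*(-26) = -604 + (-52/3 - 936*sqrt(6)) = -1864/3 - 936*sqrt(6)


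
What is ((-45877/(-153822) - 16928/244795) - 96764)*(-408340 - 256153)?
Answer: 13995167108160767201/217658130 ≈ 6.4299e+10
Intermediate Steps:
((-45877/(-153822) - 16928/244795) - 96764)*(-408340 - 256153) = ((-45877*(-1/153822) - 16928*1/244795) - 96764)*(-664493) = ((45877/153822 - 16928/244795) - 96764)*(-664493) = (8626561399/37654856490 - 96764)*(-664493) = -3643625906836961/37654856490*(-664493) = 13995167108160767201/217658130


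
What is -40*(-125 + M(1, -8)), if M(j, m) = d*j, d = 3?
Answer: 4880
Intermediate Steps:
M(j, m) = 3*j
-40*(-125 + M(1, -8)) = -40*(-125 + 3*1) = -40*(-125 + 3) = -40*(-122) = 4880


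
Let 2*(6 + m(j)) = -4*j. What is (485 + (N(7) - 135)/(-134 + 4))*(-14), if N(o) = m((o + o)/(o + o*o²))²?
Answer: -276272647/40625 ≈ -6800.6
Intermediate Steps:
m(j) = -6 - 2*j (m(j) = -6 + (-4*j)/2 = -6 - 2*j)
N(o) = (-6 - 4*o/(o + o³))² (N(o) = (-6 - 2*(o + o)/(o + o*o²))² = (-6 - 2*2*o/(o + o³))² = (-6 - 4*o/(o + o³))²)
(485 + (N(7) - 135)/(-134 + 4))*(-14) = (485 + (4*(5 + 3*7²)²/(1 + 7²)² - 135)/(-134 + 4))*(-14) = (485 + (4*(5 + 3*49)²/(1 + 49)² - 135)/(-130))*(-14) = (485 + (4*(5 + 147)²/50² - 135)*(-1/130))*(-14) = (485 + (4*(1/2500)*152² - 135)*(-1/130))*(-14) = (485 + (4*(1/2500)*23104 - 135)*(-1/130))*(-14) = (485 + (23104/625 - 135)*(-1/130))*(-14) = (485 - 61271/625*(-1/130))*(-14) = (485 + 61271/81250)*(-14) = (39467521/81250)*(-14) = -276272647/40625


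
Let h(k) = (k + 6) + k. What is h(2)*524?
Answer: 5240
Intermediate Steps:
h(k) = 6 + 2*k (h(k) = (6 + k) + k = 6 + 2*k)
h(2)*524 = (6 + 2*2)*524 = (6 + 4)*524 = 10*524 = 5240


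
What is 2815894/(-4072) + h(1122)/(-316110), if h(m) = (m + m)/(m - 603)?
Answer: -38498220675169/55671396540 ≈ -691.53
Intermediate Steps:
h(m) = 2*m/(-603 + m) (h(m) = (2*m)/(-603 + m) = 2*m/(-603 + m))
2815894/(-4072) + h(1122)/(-316110) = 2815894/(-4072) + (2*1122/(-603 + 1122))/(-316110) = 2815894*(-1/4072) + (2*1122/519)*(-1/316110) = -1407947/2036 + (2*1122*(1/519))*(-1/316110) = -1407947/2036 + (748/173)*(-1/316110) = -1407947/2036 - 374/27343515 = -38498220675169/55671396540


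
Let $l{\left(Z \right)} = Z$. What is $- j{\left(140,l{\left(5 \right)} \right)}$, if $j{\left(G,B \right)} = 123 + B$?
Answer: $-128$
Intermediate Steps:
$- j{\left(140,l{\left(5 \right)} \right)} = - (123 + 5) = \left(-1\right) 128 = -128$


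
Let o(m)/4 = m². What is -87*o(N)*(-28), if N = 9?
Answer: 789264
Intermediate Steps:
o(m) = 4*m²
-87*o(N)*(-28) = -348*9²*(-28) = -348*81*(-28) = -87*324*(-28) = -28188*(-28) = 789264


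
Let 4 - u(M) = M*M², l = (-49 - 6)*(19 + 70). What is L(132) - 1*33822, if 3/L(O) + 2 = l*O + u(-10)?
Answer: -7273285813/215046 ≈ -33822.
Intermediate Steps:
l = -4895 (l = -55*89 = -4895)
u(M) = 4 - M³ (u(M) = 4 - M*M² = 4 - M³)
L(O) = 3/(1002 - 4895*O) (L(O) = 3/(-2 + (-4895*O + (4 - 1*(-10)³))) = 3/(-2 + (-4895*O + (4 - 1*(-1000)))) = 3/(-2 + (-4895*O + (4 + 1000))) = 3/(-2 + (-4895*O + 1004)) = 3/(-2 + (1004 - 4895*O)) = 3/(1002 - 4895*O))
L(132) - 1*33822 = 3/(1002 - 4895*132) - 1*33822 = 3/(1002 - 646140) - 33822 = 3/(-645138) - 33822 = 3*(-1/645138) - 33822 = -1/215046 - 33822 = -7273285813/215046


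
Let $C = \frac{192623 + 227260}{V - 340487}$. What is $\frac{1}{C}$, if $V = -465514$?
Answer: $- \frac{268667}{139961} \approx -1.9196$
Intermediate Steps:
$C = - \frac{139961}{268667}$ ($C = \frac{192623 + 227260}{-465514 - 340487} = \frac{419883}{-806001} = 419883 \left(- \frac{1}{806001}\right) = - \frac{139961}{268667} \approx -0.52095$)
$\frac{1}{C} = \frac{1}{- \frac{139961}{268667}} = - \frac{268667}{139961}$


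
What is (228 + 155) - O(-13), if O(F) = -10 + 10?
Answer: 383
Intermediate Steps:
O(F) = 0
(228 + 155) - O(-13) = (228 + 155) - 1*0 = 383 + 0 = 383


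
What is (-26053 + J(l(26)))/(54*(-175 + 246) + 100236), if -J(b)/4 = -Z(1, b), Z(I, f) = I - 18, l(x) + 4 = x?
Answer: -8707/34690 ≈ -0.25099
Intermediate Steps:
l(x) = -4 + x
Z(I, f) = -18 + I
J(b) = -68 (J(b) = -(-4)*(-18 + 1) = -(-4)*(-17) = -4*17 = -68)
(-26053 + J(l(26)))/(54*(-175 + 246) + 100236) = (-26053 - 68)/(54*(-175 + 246) + 100236) = -26121/(54*71 + 100236) = -26121/(3834 + 100236) = -26121/104070 = -26121*1/104070 = -8707/34690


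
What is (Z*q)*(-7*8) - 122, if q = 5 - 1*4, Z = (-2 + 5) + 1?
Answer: -346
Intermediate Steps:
Z = 4 (Z = 3 + 1 = 4)
q = 1 (q = 5 - 4 = 1)
(Z*q)*(-7*8) - 122 = (4*1)*(-7*8) - 122 = 4*(-56) - 122 = -224 - 122 = -346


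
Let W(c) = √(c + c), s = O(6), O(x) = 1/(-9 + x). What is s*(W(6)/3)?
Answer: -2*√3/9 ≈ -0.38490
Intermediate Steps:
s = -⅓ (s = 1/(-9 + 6) = 1/(-3) = -⅓ ≈ -0.33333)
W(c) = √2*√c (W(c) = √(2*c) = √2*√c)
s*(W(6)/3) = -√2*√6/(3*3) = -2*√3/(3*3) = -2*√3/9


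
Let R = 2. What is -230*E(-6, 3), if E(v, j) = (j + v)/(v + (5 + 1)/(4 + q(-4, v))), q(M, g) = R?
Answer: -138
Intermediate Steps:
q(M, g) = 2
E(v, j) = (j + v)/(1 + v) (E(v, j) = (j + v)/(v + (5 + 1)/(4 + 2)) = (j + v)/(v + 6/6) = (j + v)/(v + 6*(1/6)) = (j + v)/(v + 1) = (j + v)/(1 + v))
-230*E(-6, 3) = -230*(3 - 6)/(1 - 6) = -230*(-3)/(-5) = -(-46)*(-3) = -230*3/5 = -138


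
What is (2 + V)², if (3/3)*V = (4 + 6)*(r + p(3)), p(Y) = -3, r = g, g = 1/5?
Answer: 676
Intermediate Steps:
g = ⅕ ≈ 0.20000
r = ⅕ ≈ 0.20000
V = -28 (V = (4 + 6)*(⅕ - 3) = 10*(-14/5) = -28)
(2 + V)² = (2 - 28)² = (-26)² = 676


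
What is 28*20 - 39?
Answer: 521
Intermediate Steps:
28*20 - 39 = 560 - 39 = 521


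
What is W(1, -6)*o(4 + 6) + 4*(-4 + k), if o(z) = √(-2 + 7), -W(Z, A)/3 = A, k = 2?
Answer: -8 + 18*√5 ≈ 32.249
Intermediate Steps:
W(Z, A) = -3*A
o(z) = √5
W(1, -6)*o(4 + 6) + 4*(-4 + k) = (-3*(-6))*√5 + 4*(-4 + 2) = 18*√5 + 4*(-2) = 18*√5 - 8 = -8 + 18*√5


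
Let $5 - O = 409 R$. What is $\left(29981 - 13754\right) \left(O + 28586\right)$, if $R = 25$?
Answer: $298025082$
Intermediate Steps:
$O = -10220$ ($O = 5 - 409 \cdot 25 = 5 - 10225 = -10220$)
$\left(29981 - 13754\right) \left(O + 28586\right) = \left(29981 - 13754\right) \left(-10220 + 28586\right) = 16227 \cdot 18366 = 298025082$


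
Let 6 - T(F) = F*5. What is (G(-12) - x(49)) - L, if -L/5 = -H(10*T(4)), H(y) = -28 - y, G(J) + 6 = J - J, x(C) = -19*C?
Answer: 365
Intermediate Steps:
T(F) = 6 - 5*F (T(F) = 6 - F*5 = 6 - 5*F)
G(J) = -6 (G(J) = -6 + (J - J) = -6 + 0 = -6)
L = 560 (L = -(-5)*(-28 - 10*(6 - 5*4)) = -(-5)*(-28 - 10*(6 - 20)) = -(-5)*(-28 - 10*(-14)) = -(-5)*(-28 - 1*(-140)) = -(-5)*(-28 + 140) = -(-5)*112 = -5*(-112) = 560)
(G(-12) - x(49)) - L = (-6 - (-19)*49) - 1*560 = (-6 - 1*(-931)) - 560 = (-6 + 931) - 560 = 925 - 560 = 365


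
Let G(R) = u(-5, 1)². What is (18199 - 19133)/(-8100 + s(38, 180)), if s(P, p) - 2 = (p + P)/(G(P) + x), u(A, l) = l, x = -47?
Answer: 21482/186363 ≈ 0.11527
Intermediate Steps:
G(R) = 1 (G(R) = 1² = 1)
s(P, p) = 2 - P/46 - p/46 (s(P, p) = 2 + (p + P)/(1 - 47) = 2 + (P + p)/(-46) = 2 + (P + p)*(-1/46) = 2 + (-P/46 - p/46) = 2 - P/46 - p/46)
(18199 - 19133)/(-8100 + s(38, 180)) = (18199 - 19133)/(-8100 + (2 - 1/46*38 - 1/46*180)) = -934/(-8100 + (2 - 19/23 - 90/23)) = -934/(-8100 - 63/23) = -934/(-186363/23) = -934*(-23/186363) = 21482/186363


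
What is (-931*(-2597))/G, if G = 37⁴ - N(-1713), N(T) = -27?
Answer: 2417807/1874188 ≈ 1.2901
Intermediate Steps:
G = 1874188 (G = 37⁴ - 1*(-27) = 1874161 + 27 = 1874188)
(-931*(-2597))/G = -931*(-2597)/1874188 = 2417807*(1/1874188) = 2417807/1874188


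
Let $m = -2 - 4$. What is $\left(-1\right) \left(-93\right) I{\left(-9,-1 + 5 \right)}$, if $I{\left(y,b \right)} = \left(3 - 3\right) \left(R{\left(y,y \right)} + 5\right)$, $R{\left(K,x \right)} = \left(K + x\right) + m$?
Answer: $0$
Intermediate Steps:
$m = -6$ ($m = -2 - 4 = -6$)
$R{\left(K,x \right)} = -6 + K + x$ ($R{\left(K,x \right)} = \left(K + x\right) - 6 = -6 + K + x$)
$I{\left(y,b \right)} = 0$ ($I{\left(y,b \right)} = \left(3 - 3\right) \left(\left(-6 + y + y\right) + 5\right) = 0 \left(\left(-6 + 2 y\right) + 5\right) = 0 \left(-1 + 2 y\right) = 0$)
$\left(-1\right) \left(-93\right) I{\left(-9,-1 + 5 \right)} = \left(-1\right) \left(-93\right) 0 = 93 \cdot 0 = 0$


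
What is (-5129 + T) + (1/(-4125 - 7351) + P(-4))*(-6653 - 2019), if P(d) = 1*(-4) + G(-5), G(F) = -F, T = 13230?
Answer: -1636031/2869 ≈ -570.24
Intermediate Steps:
P(d) = 1 (P(d) = 1*(-4) - 1*(-5) = -4 + 5 = 1)
(-5129 + T) + (1/(-4125 - 7351) + P(-4))*(-6653 - 2019) = (-5129 + 13230) + (1/(-4125 - 7351) + 1)*(-6653 - 2019) = 8101 + (1/(-11476) + 1)*(-8672) = 8101 + (-1/11476 + 1)*(-8672) = 8101 + (11475/11476)*(-8672) = 8101 - 24877800/2869 = -1636031/2869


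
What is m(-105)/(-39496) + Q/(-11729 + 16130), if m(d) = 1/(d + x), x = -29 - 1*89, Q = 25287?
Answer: 74239329299/12920760936 ≈ 5.7457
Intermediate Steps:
x = -118 (x = -29 - 89 = -118)
m(d) = 1/(-118 + d) (m(d) = 1/(d - 118) = 1/(-118 + d))
m(-105)/(-39496) + Q/(-11729 + 16130) = 1/(-118 - 105*(-39496)) + 25287/(-11729 + 16130) = -1/39496/(-223) + 25287/4401 = -1/223*(-1/39496) + 25287*(1/4401) = 1/8807608 + 8429/1467 = 74239329299/12920760936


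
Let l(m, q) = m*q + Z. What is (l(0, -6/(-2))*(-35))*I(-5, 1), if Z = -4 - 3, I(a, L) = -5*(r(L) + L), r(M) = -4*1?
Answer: 3675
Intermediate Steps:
r(M) = -4
I(a, L) = 20 - 5*L (I(a, L) = -5*(-4 + L) = 20 - 5*L)
Z = -7
l(m, q) = -7 + m*q (l(m, q) = m*q - 7 = -7 + m*q)
(l(0, -6/(-2))*(-35))*I(-5, 1) = ((-7 + 0*(-6/(-2)))*(-35))*(20 - 5*1) = ((-7 + 0*(-6*(-1/2)))*(-35))*(20 - 5) = ((-7 + 0*3)*(-35))*15 = ((-7 + 0)*(-35))*15 = -7*(-35)*15 = 245*15 = 3675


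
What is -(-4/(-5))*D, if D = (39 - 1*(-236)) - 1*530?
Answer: 204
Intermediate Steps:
D = -255 (D = (39 + 236) - 530 = 275 - 530 = -255)
-(-4/(-5))*D = -(-4/(-5))*(-255) = -(-4*(-1/5))*(-255) = -4*(-255)/5 = -1*(-204) = 204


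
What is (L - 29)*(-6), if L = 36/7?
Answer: 1002/7 ≈ 143.14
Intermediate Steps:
L = 36/7 (L = 36*(1/7) = 36/7 ≈ 5.1429)
(L - 29)*(-6) = (36/7 - 29)*(-6) = -167/7*(-6) = 1002/7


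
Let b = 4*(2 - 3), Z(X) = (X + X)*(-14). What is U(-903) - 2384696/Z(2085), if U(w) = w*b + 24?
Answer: 53663594/14595 ≈ 3676.8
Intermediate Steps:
Z(X) = -28*X (Z(X) = (2*X)*(-14) = -28*X)
b = -4 (b = 4*(-1) = -4)
U(w) = 24 - 4*w (U(w) = w*(-4) + 24 = -4*w + 24 = 24 - 4*w)
U(-903) - 2384696/Z(2085) = (24 - 4*(-903)) - 2384696/((-28*2085)) = (24 + 3612) - 2384696/(-58380) = 3636 - 2384696*(-1)/58380 = 3636 - 1*(-596174/14595) = 3636 + 596174/14595 = 53663594/14595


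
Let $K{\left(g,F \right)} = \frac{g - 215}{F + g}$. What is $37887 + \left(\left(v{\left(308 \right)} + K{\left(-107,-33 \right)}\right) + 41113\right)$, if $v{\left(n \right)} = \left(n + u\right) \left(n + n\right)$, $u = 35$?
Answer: $\frac{2902903}{10} \approx 2.9029 \cdot 10^{5}$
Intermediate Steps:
$K{\left(g,F \right)} = \frac{-215 + g}{F + g}$
$v{\left(n \right)} = 2 n \left(35 + n\right)$ ($v{\left(n \right)} = \left(n + 35\right) \left(n + n\right) = \left(35 + n\right) 2 n = 2 n \left(35 + n\right)$)
$37887 + \left(\left(v{\left(308 \right)} + K{\left(-107,-33 \right)}\right) + 41113\right) = 37887 + \left(\left(2 \cdot 308 \left(35 + 308\right) + \frac{-215 - 107}{-33 - 107}\right) + 41113\right) = 37887 + \left(\left(2 \cdot 308 \cdot 343 + \frac{1}{-140} \left(-322\right)\right) + 41113\right) = 37887 + \left(\left(211288 - - \frac{23}{10}\right) + 41113\right) = 37887 + \left(\left(211288 + \frac{23}{10}\right) + 41113\right) = 37887 + \left(\frac{2112903}{10} + 41113\right) = 37887 + \frac{2524033}{10} = \frac{2902903}{10}$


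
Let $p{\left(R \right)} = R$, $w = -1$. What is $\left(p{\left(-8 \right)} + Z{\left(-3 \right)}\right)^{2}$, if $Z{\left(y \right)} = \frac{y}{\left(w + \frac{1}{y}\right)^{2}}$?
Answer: $\frac{24025}{256} \approx 93.848$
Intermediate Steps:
$Z{\left(y \right)} = \frac{y}{\left(-1 + \frac{1}{y}\right)^{2}}$
$\left(p{\left(-8 \right)} + Z{\left(-3 \right)}\right)^{2} = \left(-8 + \frac{\left(-3\right)^{3}}{\left(-1 - 3\right)^{2}}\right)^{2} = \left(-8 - \frac{27}{16}\right)^{2} = \left(- \frac{155}{16}\right)^{2} = \frac{24025}{256}$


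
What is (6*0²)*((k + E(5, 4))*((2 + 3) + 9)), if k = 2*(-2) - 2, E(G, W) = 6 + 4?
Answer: 0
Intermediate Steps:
E(G, W) = 10
k = -6 (k = -4 - 2 = -6)
(6*0²)*((k + E(5, 4))*((2 + 3) + 9)) = (6*0²)*((-6 + 10)*((2 + 3) + 9)) = (6*0)*(4*(5 + 9)) = 0*(4*14) = 0*56 = 0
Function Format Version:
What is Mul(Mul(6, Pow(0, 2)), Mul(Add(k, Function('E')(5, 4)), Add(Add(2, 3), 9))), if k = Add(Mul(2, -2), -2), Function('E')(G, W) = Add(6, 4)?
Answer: 0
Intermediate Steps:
Function('E')(G, W) = 10
k = -6 (k = Add(-4, -2) = -6)
Mul(Mul(6, Pow(0, 2)), Mul(Add(k, Function('E')(5, 4)), Add(Add(2, 3), 9))) = Mul(Mul(6, Pow(0, 2)), Mul(Add(-6, 10), Add(Add(2, 3), 9))) = Mul(Mul(6, 0), Mul(4, Add(5, 9))) = Mul(0, Mul(4, 14)) = Mul(0, 56) = 0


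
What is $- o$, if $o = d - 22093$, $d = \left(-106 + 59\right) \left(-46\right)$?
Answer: $19931$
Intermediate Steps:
$d = 2162$ ($d = \left(-47\right) \left(-46\right) = 2162$)
$o = -19931$ ($o = 2162 - 22093 = -19931$)
$- o = \left(-1\right) \left(-19931\right) = 19931$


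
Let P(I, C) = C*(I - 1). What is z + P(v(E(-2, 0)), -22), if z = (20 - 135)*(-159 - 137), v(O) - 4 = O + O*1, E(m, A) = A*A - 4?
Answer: 34150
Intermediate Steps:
E(m, A) = -4 + A² (E(m, A) = A² - 4 = -4 + A²)
v(O) = 4 + 2*O (v(O) = 4 + (O + O*1) = 4 + (O + O) = 4 + 2*O)
P(I, C) = C*(-1 + I)
z = 34040 (z = -115*(-296) = 34040)
z + P(v(E(-2, 0)), -22) = 34040 - 22*(-1 + (4 + 2*(-4 + 0²))) = 34040 - 22*(-1 + (4 + 2*(-4 + 0))) = 34040 - 22*(-1 + (4 + 2*(-4))) = 34040 - 22*(-1 + (4 - 8)) = 34040 - 22*(-1 - 4) = 34040 - 22*(-5) = 34040 + 110 = 34150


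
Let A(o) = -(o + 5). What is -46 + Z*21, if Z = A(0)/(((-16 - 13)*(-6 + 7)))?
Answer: -1229/29 ≈ -42.379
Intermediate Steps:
A(o) = -5 - o (A(o) = -(5 + o) = -5 - o)
Z = 5/29 (Z = (-5 - 1*0)/(((-16 - 13)*(-6 + 7))) = (-5 + 0)/((-29*1)) = -5/(-29) = -5*(-1/29) = 5/29 ≈ 0.17241)
-46 + Z*21 = -46 + (5/29)*21 = -46 + 105/29 = -1229/29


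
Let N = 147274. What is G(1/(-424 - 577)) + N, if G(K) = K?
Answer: 147421273/1001 ≈ 1.4727e+5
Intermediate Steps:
G(1/(-424 - 577)) + N = 1/(-424 - 577) + 147274 = 1/(-1001) + 147274 = -1/1001 + 147274 = 147421273/1001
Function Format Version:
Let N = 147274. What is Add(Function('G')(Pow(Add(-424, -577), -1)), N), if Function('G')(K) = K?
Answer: Rational(147421273, 1001) ≈ 1.4727e+5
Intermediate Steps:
Add(Function('G')(Pow(Add(-424, -577), -1)), N) = Add(Pow(Add(-424, -577), -1), 147274) = Add(Pow(-1001, -1), 147274) = Add(Rational(-1, 1001), 147274) = Rational(147421273, 1001)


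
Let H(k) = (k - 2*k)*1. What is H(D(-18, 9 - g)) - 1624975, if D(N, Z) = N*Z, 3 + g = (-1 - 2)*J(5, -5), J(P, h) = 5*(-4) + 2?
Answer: -1625731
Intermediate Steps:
J(P, h) = -18 (J(P, h) = -20 + 2 = -18)
g = 51 (g = -3 + (-1 - 2)*(-18) = -3 - 3*(-18) = -3 + 54 = 51)
H(k) = -k (H(k) = -k*1 = -k)
H(D(-18, 9 - g)) - 1624975 = -(-18)*(9 - 1*51) - 1624975 = -(-18)*(9 - 51) - 1624975 = -(-18)*(-42) - 1624975 = -1*756 - 1624975 = -756 - 1624975 = -1625731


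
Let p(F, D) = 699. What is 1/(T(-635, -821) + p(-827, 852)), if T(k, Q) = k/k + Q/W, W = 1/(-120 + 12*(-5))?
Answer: 1/148480 ≈ 6.7349e-6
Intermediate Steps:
W = -1/180 (W = 1/(-120 - 60) = 1/(-180) = -1/180 ≈ -0.0055556)
T(k, Q) = 1 - 180*Q (T(k, Q) = k/k + Q/(-1/180) = 1 + Q*(-180) = 1 - 180*Q)
1/(T(-635, -821) + p(-827, 852)) = 1/((1 - 180*(-821)) + 699) = 1/((1 + 147780) + 699) = 1/(147781 + 699) = 1/148480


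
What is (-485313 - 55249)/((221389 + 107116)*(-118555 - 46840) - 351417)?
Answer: 270281/27166717946 ≈ 9.9490e-6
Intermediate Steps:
(-485313 - 55249)/((221389 + 107116)*(-118555 - 46840) - 351417) = -540562/(328505*(-165395) - 351417) = -540562/(-54333084475 - 351417) = -540562/(-54333435892) = -540562*(-1/54333435892) = 270281/27166717946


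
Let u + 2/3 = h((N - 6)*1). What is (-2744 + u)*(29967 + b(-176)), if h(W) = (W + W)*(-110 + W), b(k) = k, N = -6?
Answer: 16385050/3 ≈ 5.4617e+6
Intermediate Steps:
h(W) = 2*W*(-110 + W) (h(W) = (2*W)*(-110 + W) = 2*W*(-110 + W))
u = 8782/3 (u = -2/3 + 2*((-6 - 6)*1)*(-110 + (-6 - 6)*1) = -2/3 + 2*(-12*1)*(-110 - 12*1) = -2/3 + 2*(-12)*(-110 - 12) = -2/3 + 2*(-12)*(-122) = -2/3 + 2928 = 8782/3 ≈ 2927.3)
(-2744 + u)*(29967 + b(-176)) = (-2744 + 8782/3)*(29967 - 176) = (550/3)*29791 = 16385050/3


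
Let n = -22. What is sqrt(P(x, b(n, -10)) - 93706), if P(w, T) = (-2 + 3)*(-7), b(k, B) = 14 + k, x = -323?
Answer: I*sqrt(93713) ≈ 306.13*I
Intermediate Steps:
P(w, T) = -7 (P(w, T) = 1*(-7) = -7)
sqrt(P(x, b(n, -10)) - 93706) = sqrt(-7 - 93706) = sqrt(-93713) = I*sqrt(93713)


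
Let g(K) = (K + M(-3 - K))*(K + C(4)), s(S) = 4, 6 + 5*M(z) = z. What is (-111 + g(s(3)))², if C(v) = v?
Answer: 249001/25 ≈ 9960.0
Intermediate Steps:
M(z) = -6/5 + z/5
g(K) = (4 + K)*(-9/5 + 4*K/5) (g(K) = (K + (-6/5 + (-3 - K)/5))*(K + 4) = (K + (-6/5 + (-⅗ - K/5)))*(4 + K) = (K + (-9/5 - K/5))*(4 + K) = (-9/5 + 4*K/5)*(4 + K) = (4 + K)*(-9/5 + 4*K/5))
(-111 + g(s(3)))² = (-111 + (-36/5 + (⅘)*4² + (7/5)*4))² = (-111 + (-36/5 + (⅘)*16 + 28/5))² = (-111 + (-36/5 + 64/5 + 28/5))² = (-111 + 56/5)² = (-499/5)² = 249001/25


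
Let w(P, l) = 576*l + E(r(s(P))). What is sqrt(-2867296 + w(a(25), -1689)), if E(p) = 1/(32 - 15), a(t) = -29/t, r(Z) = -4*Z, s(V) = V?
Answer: I*sqrt(1109806223)/17 ≈ 1959.6*I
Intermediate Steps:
E(p) = 1/17
w(P, l) = 1/17 + 576*l (w(P, l) = 576*l + 1/17 = 1/17 + 576*l)
sqrt(-2867296 + w(a(25), -1689)) = sqrt(-2867296 + (1/17 + 576*(-1689))) = sqrt(-2867296 + (1/17 - 972864)) = sqrt(-2867296 - 16538687/17) = sqrt(-65282719/17) = I*sqrt(1109806223)/17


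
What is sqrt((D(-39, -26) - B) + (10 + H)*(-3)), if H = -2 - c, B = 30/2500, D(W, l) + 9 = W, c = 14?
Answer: I*sqrt(75030)/50 ≈ 5.4783*I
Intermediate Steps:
D(W, l) = -9 + W
B = 3/250 (B = 30*(1/2500) = 3/250 ≈ 0.012000)
H = -16 (H = -2 - 1*14 = -2 - 14 = -16)
sqrt((D(-39, -26) - B) + (10 + H)*(-3)) = sqrt(((-9 - 39) - 1*3/250) + (10 - 16)*(-3)) = sqrt((-48 - 3/250) - 6*(-3)) = sqrt(-12003/250 + 18) = sqrt(-7503/250) = I*sqrt(75030)/50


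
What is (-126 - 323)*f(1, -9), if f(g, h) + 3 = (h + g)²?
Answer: -27389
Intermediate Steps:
f(g, h) = -3 + (g + h)² (f(g, h) = -3 + (h + g)² = -3 + (g + h)²)
(-126 - 323)*f(1, -9) = (-126 - 323)*(-3 + (1 - 9)²) = -449*(-3 + (-8)²) = -449*(-3 + 64) = -449*61 = -27389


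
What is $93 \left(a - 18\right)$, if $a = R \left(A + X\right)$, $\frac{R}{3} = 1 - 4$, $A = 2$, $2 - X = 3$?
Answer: $-2511$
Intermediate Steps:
$X = -1$ ($X = 2 - 3 = -1$)
$R = -9$ ($R = 3 \left(1 - 4\right) = 3 \left(-3\right) = -9$)
$a = -9$ ($a = - 9 \left(2 - 1\right) = \left(-9\right) 1 = -9$)
$93 \left(a - 18\right) = 93 \left(-9 - 18\right) = 93 \left(-27\right) = -2511$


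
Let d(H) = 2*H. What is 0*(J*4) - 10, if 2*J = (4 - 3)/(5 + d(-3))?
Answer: -10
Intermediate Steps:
J = -½ (J = ((4 - 3)/(5 + 2*(-3)))/2 = (1/(5 - 6))/2 = (1/(-1))/2 = (1*(-1))/2 = (½)*(-1) = -½ ≈ -0.50000)
0*(J*4) - 10 = 0*(-½*4) - 10 = 0*(-2) - 10 = 0 - 10 = -10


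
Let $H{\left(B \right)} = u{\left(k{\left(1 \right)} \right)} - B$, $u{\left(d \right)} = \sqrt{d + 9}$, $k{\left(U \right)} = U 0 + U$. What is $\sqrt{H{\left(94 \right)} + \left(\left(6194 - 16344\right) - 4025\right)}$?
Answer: $\sqrt{-14269 + \sqrt{10}} \approx 119.44 i$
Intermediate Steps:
$k{\left(U \right)} = U$ ($k{\left(U \right)} = 0 + U = U$)
$u{\left(d \right)} = \sqrt{9 + d}$
$H{\left(B \right)} = \sqrt{10} - B$ ($H{\left(B \right)} = \sqrt{9 + 1} - B = \sqrt{10} - B$)
$\sqrt{H{\left(94 \right)} + \left(\left(6194 - 16344\right) - 4025\right)} = \sqrt{\left(\sqrt{10} - 94\right) + \left(\left(6194 - 16344\right) - 4025\right)} = \sqrt{\left(\sqrt{10} - 94\right) - 14175} = \sqrt{\left(-94 + \sqrt{10}\right) - 14175} = \sqrt{-14269 + \sqrt{10}}$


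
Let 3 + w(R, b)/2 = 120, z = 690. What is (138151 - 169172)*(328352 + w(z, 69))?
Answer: -10193066306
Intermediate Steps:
w(R, b) = 234 (w(R, b) = -6 + 2*120 = -6 + 240 = 234)
(138151 - 169172)*(328352 + w(z, 69)) = (138151 - 169172)*(328352 + 234) = -31021*328586 = -10193066306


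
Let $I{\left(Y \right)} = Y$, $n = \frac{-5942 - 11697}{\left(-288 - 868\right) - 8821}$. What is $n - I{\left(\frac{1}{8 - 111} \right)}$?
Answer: $\frac{1826794}{1027631} \approx 1.7777$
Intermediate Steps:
$n = \frac{17639}{9977}$ ($n = - \frac{17639}{\left(-288 - 868\right) - 8821} = - \frac{17639}{-1156 - 8821} = - \frac{17639}{-9977} = \left(-17639\right) \left(- \frac{1}{9977}\right) = \frac{17639}{9977} \approx 1.768$)
$n - I{\left(\frac{1}{8 - 111} \right)} = \frac{17639}{9977} - \frac{1}{8 - 111} = \frac{17639}{9977} - \frac{1}{-103} = \frac{17639}{9977} - - \frac{1}{103} = \frac{17639}{9977} + \frac{1}{103} = \frac{1826794}{1027631}$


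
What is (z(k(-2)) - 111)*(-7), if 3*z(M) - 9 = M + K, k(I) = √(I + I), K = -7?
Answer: 2317/3 - 14*I/3 ≈ 772.33 - 4.6667*I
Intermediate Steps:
k(I) = √2*√I (k(I) = √(2*I) = √2*√I)
z(M) = ⅔ + M/3 (z(M) = 3 + (M - 7)/3 = 3 + (-7 + M)/3 = 3 + (-7/3 + M/3) = ⅔ + M/3)
(z(k(-2)) - 111)*(-7) = ((⅔ + (√2*√(-2))/3) - 111)*(-7) = ((⅔ + (√2*(I*√2))/3) - 111)*(-7) = ((⅔ + (2*I)/3) - 111)*(-7) = ((⅔ + 2*I/3) - 111)*(-7) = (-331/3 + 2*I/3)*(-7) = 2317/3 - 14*I/3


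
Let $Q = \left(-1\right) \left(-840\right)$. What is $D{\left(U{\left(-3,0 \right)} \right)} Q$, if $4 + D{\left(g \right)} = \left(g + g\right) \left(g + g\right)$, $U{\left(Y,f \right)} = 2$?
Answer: $10080$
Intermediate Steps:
$Q = 840$
$D{\left(g \right)} = -4 + 4 g^{2}$ ($D{\left(g \right)} = -4 + \left(g + g\right) \left(g + g\right) = -4 + 2 g 2 g = -4 + 4 g^{2}$)
$D{\left(U{\left(-3,0 \right)} \right)} Q = \left(-4 + 4 \cdot 2^{2}\right) 840 = \left(-4 + 4 \cdot 4\right) 840 = \left(-4 + 16\right) 840 = 12 \cdot 840 = 10080$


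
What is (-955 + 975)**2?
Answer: 400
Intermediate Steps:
(-955 + 975)**2 = 20**2 = 400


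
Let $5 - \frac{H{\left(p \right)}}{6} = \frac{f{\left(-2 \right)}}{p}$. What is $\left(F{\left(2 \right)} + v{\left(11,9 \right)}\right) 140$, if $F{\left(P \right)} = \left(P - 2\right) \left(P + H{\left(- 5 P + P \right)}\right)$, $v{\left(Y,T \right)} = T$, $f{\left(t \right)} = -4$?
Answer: $1260$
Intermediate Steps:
$H{\left(p \right)} = 30 + \frac{24}{p}$ ($H{\left(p \right)} = 30 - 6 \left(- \frac{4}{p}\right) = 30 + \frac{24}{p}$)
$F{\left(P \right)} = \left(-2 + P\right) \left(30 + P - \frac{6}{P}\right)$ ($F{\left(P \right)} = \left(P - 2\right) \left(P + \left(30 + \frac{24}{- 5 P + P}\right)\right) = \left(-2 + P\right) \left(P + \left(30 + \frac{24}{\left(-4\right) P}\right)\right) = \left(-2 + P\right) \left(P + \left(30 + 24 \left(- \frac{1}{4 P}\right)\right)\right) = \left(-2 + P\right) \left(P + \left(30 - \frac{6}{P}\right)\right) = \left(-2 + P\right) \left(30 + P - \frac{6}{P}\right)$)
$\left(F{\left(2 \right)} + v{\left(11,9 \right)}\right) 140 = \left(\left(-66 + 2^{2} + \frac{12}{2} + 28 \cdot 2\right) + 9\right) 140 = \left(\left(-66 + 4 + 12 \cdot \frac{1}{2} + 56\right) + 9\right) 140 = \left(\left(-66 + 4 + 6 + 56\right) + 9\right) 140 = \left(0 + 9\right) 140 = 9 \cdot 140 = 1260$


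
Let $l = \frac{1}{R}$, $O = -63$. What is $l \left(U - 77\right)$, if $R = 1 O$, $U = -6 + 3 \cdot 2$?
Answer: $\frac{11}{9} \approx 1.2222$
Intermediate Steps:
$U = 0$ ($U = -6 + 6 = 0$)
$R = -63$ ($R = 1 \left(-63\right) = -63$)
$l = - \frac{1}{63}$ ($l = \frac{1}{-63} = - \frac{1}{63} \approx -0.015873$)
$l \left(U - 77\right) = - \frac{0 - 77}{63} = \left(- \frac{1}{63}\right) \left(-77\right) = \frac{11}{9}$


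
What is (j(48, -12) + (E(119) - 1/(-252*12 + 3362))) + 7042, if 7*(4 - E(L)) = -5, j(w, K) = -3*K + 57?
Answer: 16892557/2366 ≈ 7139.7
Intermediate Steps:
j(w, K) = 57 - 3*K
E(L) = 33/7 (E(L) = 4 - 1/7*(-5) = 4 + 5/7 = 33/7)
(j(48, -12) + (E(119) - 1/(-252*12 + 3362))) + 7042 = ((57 - 3*(-12)) + (33/7 - 1/(-252*12 + 3362))) + 7042 = ((57 + 36) + (33/7 - 1/(-3024 + 3362))) + 7042 = (93 + (33/7 - 1/338)) + 7042 = (93 + 11147/2366) + 7042 = 231185/2366 + 7042 = 16892557/2366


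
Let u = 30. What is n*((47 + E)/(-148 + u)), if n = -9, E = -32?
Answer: 135/118 ≈ 1.1441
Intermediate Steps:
n*((47 + E)/(-148 + u)) = -9*(47 - 32)/(-148 + 30) = -135/(-118) = -135*(-1)/118 = -9*(-15/118) = 135/118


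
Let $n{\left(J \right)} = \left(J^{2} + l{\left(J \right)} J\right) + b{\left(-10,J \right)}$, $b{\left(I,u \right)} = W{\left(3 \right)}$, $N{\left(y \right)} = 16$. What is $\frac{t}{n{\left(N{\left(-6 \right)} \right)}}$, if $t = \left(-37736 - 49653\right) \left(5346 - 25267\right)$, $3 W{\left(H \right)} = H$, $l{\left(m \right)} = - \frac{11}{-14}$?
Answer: $\frac{12186133883}{1887} \approx 6.4579 \cdot 10^{6}$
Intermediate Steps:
$l{\left(m \right)} = \frac{11}{14}$ ($l{\left(m \right)} = \left(-11\right) \left(- \frac{1}{14}\right) = \frac{11}{14}$)
$W{\left(H \right)} = \frac{H}{3}$
$b{\left(I,u \right)} = 1$ ($b{\left(I,u \right)} = \frac{1}{3} \cdot 3 = 1$)
$n{\left(J \right)} = 1 + J^{2} + \frac{11 J}{14}$ ($n{\left(J \right)} = \left(J^{2} + \frac{11 J}{14}\right) + 1 = 1 + J^{2} + \frac{11 J}{14}$)
$t = 1740876269$ ($t = \left(-87389\right) \left(-19921\right) = 1740876269$)
$\frac{t}{n{\left(N{\left(-6 \right)} \right)}} = \frac{1740876269}{1 + 16^{2} + \frac{11}{14} \cdot 16} = \frac{1740876269}{1 + 256 + \frac{88}{7}} = \frac{1740876269}{\frac{1887}{7}} = 1740876269 \cdot \frac{7}{1887} = \frac{12186133883}{1887}$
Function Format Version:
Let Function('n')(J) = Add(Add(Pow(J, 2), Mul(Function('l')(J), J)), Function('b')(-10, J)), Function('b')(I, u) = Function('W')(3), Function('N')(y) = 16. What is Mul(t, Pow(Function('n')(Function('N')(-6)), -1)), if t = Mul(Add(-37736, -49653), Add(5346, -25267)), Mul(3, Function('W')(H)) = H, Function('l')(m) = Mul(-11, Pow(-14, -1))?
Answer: Rational(12186133883, 1887) ≈ 6.4579e+6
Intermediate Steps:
Function('l')(m) = Rational(11, 14) (Function('l')(m) = Mul(-11, Rational(-1, 14)) = Rational(11, 14))
Function('W')(H) = Mul(Rational(1, 3), H)
Function('b')(I, u) = 1 (Function('b')(I, u) = Mul(Rational(1, 3), 3) = 1)
Function('n')(J) = Add(1, Pow(J, 2), Mul(Rational(11, 14), J)) (Function('n')(J) = Add(Add(Pow(J, 2), Mul(Rational(11, 14), J)), 1) = Add(1, Pow(J, 2), Mul(Rational(11, 14), J)))
t = 1740876269 (t = Mul(-87389, -19921) = 1740876269)
Mul(t, Pow(Function('n')(Function('N')(-6)), -1)) = Mul(1740876269, Pow(Add(1, Pow(16, 2), Mul(Rational(11, 14), 16)), -1)) = Mul(1740876269, Pow(Add(1, 256, Rational(88, 7)), -1)) = Mul(1740876269, Pow(Rational(1887, 7), -1)) = Mul(1740876269, Rational(7, 1887)) = Rational(12186133883, 1887)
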